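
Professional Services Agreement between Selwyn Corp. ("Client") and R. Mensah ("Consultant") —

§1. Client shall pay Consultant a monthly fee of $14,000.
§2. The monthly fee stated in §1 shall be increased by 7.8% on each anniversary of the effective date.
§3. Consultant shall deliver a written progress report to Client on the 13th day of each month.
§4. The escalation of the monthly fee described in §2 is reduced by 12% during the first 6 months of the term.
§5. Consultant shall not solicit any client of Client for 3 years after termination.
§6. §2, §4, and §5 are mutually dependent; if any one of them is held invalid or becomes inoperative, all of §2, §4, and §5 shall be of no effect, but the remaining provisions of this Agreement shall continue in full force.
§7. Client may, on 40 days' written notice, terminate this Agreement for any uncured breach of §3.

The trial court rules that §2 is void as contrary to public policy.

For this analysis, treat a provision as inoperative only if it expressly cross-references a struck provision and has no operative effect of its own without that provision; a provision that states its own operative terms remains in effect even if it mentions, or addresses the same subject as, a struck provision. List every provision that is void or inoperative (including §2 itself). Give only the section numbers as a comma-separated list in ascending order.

2, 4, 5

§2 is struck. §4 does nothing except set the introductory reduction to the escalation of the monthly fee by reference to §2; with §2 gone it has no independent effect and is inoperative. §6 declares §2, §4, and §5 mutually dependent; since one of them has fallen, all of them are of no effect. That brings down §5 as well. The remainder continues in force under §6. The provisions still in force are §1, §3, §6, and §7.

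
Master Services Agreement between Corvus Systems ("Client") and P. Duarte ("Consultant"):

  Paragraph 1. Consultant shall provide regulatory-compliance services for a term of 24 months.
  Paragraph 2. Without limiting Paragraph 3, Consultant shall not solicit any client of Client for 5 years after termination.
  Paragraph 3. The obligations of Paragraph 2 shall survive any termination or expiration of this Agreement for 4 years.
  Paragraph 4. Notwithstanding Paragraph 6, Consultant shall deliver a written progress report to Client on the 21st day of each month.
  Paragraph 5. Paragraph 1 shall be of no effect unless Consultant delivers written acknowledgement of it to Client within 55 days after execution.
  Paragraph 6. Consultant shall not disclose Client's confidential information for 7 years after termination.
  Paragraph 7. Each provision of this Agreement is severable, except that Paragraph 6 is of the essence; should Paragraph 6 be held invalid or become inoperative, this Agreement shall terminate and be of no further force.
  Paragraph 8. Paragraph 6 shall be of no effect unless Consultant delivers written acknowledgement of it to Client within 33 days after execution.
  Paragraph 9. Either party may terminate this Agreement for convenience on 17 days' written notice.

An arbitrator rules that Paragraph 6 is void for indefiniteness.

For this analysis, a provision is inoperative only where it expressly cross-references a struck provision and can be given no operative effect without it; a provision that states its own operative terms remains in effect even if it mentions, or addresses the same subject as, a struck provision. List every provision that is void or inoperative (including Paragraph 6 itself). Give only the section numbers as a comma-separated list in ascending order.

1, 2, 3, 4, 5, 6, 7, 8, 9

Paragraph 6 is struck. Paragraph 8 operates only by reference to Paragraph 6, so it falls with Paragraph 6. Paragraph 7 makes Paragraph 6 an essential term, and Paragraph 6 is the provision held invalid; under Paragraph 7, the entire Agreement is therefore void. No provision of the Agreement survives.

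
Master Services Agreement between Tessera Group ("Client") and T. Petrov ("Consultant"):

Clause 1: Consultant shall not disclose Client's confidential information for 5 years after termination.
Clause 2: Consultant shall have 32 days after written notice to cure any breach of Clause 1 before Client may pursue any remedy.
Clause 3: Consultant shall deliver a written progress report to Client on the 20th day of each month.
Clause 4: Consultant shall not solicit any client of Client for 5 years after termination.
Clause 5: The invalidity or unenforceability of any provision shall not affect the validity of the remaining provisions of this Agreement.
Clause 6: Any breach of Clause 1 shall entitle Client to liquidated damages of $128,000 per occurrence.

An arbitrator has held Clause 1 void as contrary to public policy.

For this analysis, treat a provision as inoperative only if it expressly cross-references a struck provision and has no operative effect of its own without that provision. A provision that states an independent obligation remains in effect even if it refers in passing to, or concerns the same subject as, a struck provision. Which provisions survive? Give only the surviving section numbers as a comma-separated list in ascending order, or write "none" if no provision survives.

3, 4, 5

Clause 1 is struck. Clause 2 operates only by reference to Clause 1, so it falls with Clause 1. The whole of Clause 6 is the liquidated-damages amount, defined by reference to Clause 1, so Clause 6 cannot stand once Clause 1 is removed. Under the severability clause in Clause 5, the remaining provisions continue in force. That leaves Clause 3, Clause 4, and Clause 5 in effect.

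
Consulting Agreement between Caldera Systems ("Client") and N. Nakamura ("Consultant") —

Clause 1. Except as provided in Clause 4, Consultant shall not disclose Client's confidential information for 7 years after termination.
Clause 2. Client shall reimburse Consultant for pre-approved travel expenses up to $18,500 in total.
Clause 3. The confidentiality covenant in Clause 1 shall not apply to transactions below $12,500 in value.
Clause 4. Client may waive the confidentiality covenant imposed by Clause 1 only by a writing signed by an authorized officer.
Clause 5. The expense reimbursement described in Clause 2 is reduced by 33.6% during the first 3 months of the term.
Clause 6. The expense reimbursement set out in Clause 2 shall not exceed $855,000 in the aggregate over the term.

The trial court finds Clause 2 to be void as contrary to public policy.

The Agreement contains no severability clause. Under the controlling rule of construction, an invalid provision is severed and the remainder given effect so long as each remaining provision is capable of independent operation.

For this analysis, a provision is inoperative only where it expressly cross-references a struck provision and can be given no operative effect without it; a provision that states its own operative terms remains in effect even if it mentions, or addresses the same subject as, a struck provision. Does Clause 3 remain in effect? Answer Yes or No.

Yes

Clause 2 is struck. Clause 5 operates only by reference to Clause 2, so it falls with Clause 2. The whole of Clause 6 is the aggregate cap on the expense reimbursement, defined by reference to Clause 2, so Clause 6 cannot stand once Clause 2 is removed. Under the stated default rule, only provisions that cannot operate independently fall away; the rest are enforced. Clause 1, Clause 3, and Clause 4 remain in effect. Clause 3 is among the surviving provisions, so the answer is yes.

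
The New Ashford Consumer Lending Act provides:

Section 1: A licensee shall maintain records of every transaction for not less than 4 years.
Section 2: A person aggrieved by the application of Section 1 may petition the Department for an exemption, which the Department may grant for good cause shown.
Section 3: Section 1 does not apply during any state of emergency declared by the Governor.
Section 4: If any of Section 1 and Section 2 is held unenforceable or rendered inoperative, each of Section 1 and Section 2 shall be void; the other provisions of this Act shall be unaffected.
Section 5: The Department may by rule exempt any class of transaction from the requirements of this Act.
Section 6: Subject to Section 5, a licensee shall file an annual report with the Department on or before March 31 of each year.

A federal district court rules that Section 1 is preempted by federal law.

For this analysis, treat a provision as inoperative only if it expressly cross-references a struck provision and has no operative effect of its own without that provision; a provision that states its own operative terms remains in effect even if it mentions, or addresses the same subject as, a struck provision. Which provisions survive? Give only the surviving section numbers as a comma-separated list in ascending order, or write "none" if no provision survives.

4, 5, 6

Section 1 is struck. The only function of Section 2 is the exemption procedure for Section 1, so it cannot stand once Section 1 is removed. The only function of Section 3 is the emergency suspension of Section 1, so it cannot stand once Section 1 is removed. Section 4 declares Section 1 and Section 2 mutually dependent; since one of them has fallen, all of them are of no effect. The remainder continues in force under Section 4. The provisions still in force are Section 4, Section 5, and Section 6.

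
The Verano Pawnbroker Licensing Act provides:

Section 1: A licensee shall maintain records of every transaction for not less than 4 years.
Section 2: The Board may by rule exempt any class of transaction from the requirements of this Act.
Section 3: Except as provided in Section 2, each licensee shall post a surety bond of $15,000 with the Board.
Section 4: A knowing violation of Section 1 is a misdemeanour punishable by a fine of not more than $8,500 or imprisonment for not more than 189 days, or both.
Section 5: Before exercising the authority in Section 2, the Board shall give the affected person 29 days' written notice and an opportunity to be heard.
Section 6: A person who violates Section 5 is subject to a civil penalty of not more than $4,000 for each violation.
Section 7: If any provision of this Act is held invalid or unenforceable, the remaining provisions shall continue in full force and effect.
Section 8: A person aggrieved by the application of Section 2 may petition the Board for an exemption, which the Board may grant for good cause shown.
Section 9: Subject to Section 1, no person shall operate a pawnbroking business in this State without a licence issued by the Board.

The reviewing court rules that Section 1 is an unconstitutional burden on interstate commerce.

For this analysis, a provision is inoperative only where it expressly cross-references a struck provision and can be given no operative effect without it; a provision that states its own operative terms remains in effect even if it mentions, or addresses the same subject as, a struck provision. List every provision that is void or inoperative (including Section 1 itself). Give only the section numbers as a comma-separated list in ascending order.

Section 1 is struck. Section 4 merely fixes the criminal penalty for violating Section 1; with Section 1 gone it has nothing to operate on and falls away. Although Section 9 refers to Section 1, its operative terms do not depend on Section 1, so it remains in effect. Under the severability clause in Section 7, the remaining provisions continue in force. Section 2, Section 3, Section 5, Section 6, Section 7, Section 8, and Section 9 remain in effect.

1, 4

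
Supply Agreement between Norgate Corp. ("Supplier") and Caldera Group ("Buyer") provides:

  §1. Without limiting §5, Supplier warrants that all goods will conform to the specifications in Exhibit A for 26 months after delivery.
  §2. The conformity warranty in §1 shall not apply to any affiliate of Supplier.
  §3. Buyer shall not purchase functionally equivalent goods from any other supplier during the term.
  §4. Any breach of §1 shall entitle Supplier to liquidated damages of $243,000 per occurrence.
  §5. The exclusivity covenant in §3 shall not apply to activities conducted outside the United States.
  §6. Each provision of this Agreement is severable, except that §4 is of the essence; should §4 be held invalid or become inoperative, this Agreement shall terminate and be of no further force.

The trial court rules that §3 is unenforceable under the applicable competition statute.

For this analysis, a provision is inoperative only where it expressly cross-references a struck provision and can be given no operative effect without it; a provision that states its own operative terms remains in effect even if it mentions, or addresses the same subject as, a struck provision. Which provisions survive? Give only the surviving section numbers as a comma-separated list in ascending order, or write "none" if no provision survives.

1, 2, 4, 6

§3 is struck. §5 operates only by reference to §3, so it falls with §3. §1 mentions §5 but its own obligation stands independently of §5, so §1 is not affected. §6 makes §4 an essential term, but §4 is unaffected, so the severability proviso in §6 preserves the remaining provisions. The provisions still in force are §1, §2, §4, and §6.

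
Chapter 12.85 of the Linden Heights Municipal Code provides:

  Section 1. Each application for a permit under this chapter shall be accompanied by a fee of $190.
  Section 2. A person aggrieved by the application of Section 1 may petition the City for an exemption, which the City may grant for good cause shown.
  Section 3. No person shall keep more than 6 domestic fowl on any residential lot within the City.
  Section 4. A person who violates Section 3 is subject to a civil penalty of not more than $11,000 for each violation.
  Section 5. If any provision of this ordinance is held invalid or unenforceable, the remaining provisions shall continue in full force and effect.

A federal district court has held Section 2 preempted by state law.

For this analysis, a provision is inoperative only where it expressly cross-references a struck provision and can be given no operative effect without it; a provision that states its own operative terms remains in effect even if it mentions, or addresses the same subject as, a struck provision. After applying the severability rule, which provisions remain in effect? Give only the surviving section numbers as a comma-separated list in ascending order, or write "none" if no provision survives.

Section 2 is struck. No other provision's operative terms depend on Section 2. Section 5 is a severability clause and preserves every provision that can still be given independent effect. Section 1, Section 3, Section 4, and Section 5 remain in effect.

1, 3, 4, 5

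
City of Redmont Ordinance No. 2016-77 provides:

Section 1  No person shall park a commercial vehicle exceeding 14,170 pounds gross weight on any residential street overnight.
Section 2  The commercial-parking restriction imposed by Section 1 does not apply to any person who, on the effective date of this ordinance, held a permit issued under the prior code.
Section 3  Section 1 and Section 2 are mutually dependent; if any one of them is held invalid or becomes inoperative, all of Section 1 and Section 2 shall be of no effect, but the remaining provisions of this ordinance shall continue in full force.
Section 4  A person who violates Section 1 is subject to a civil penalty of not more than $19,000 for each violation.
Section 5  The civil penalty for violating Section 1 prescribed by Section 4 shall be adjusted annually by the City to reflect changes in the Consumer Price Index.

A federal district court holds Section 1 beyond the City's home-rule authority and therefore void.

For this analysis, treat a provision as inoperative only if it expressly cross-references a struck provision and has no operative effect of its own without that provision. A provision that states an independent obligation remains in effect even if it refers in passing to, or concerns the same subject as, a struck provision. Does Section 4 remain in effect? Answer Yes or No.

Section 1 is struck. The only function of Section 2 is the grandfather exemption from Section 1, so it cannot stand once Section 1 is removed. Section 4 operates only by reference to Section 1, so it falls with Section 1. The whole of Section 5 is the indexation of the civil penalty for violating Section 1, defined by reference to Section 4, so Section 5 cannot stand once Section 4 is removed. Section 3 declares Section 1 and Section 2 mutually dependent; since one of them has fallen, all of them are of no effect. The remainder continues in force under Section 3. Only Section 3 remains in effect. Section 4 is among the inoperative provisions, so the answer is no.

No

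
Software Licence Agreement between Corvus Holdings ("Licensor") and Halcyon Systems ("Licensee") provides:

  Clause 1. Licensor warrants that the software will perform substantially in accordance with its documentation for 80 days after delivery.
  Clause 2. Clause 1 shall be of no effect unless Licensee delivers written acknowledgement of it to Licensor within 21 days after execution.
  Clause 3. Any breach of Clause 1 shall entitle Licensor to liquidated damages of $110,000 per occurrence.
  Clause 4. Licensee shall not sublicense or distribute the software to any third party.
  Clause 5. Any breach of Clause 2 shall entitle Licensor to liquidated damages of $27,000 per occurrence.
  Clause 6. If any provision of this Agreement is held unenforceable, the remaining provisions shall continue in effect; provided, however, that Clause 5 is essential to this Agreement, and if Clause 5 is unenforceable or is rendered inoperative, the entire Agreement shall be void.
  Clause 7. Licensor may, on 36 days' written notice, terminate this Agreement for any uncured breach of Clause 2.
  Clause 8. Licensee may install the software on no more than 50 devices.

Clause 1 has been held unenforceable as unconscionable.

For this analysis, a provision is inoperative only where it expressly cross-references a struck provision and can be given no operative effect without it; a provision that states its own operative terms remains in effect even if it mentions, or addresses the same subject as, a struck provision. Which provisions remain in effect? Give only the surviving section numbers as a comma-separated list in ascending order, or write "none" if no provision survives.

none

Clause 1 is struck. Clause 2 operates only by reference to Clause 1, so it falls with Clause 1. Clause 3 operates only by reference to Clause 1, so it falls with Clause 1. Clause 5 operates only by reference to Clause 2, so it falls with Clause 2. Clause 7 operates only by reference to Clause 2, so it falls with Clause 2. Clause 6 makes Clause 5 an essential term, and Clause 5 has been rendered inoperative by the cascade; under Clause 6, the entire Agreement is therefore void. No provision of the Agreement survives.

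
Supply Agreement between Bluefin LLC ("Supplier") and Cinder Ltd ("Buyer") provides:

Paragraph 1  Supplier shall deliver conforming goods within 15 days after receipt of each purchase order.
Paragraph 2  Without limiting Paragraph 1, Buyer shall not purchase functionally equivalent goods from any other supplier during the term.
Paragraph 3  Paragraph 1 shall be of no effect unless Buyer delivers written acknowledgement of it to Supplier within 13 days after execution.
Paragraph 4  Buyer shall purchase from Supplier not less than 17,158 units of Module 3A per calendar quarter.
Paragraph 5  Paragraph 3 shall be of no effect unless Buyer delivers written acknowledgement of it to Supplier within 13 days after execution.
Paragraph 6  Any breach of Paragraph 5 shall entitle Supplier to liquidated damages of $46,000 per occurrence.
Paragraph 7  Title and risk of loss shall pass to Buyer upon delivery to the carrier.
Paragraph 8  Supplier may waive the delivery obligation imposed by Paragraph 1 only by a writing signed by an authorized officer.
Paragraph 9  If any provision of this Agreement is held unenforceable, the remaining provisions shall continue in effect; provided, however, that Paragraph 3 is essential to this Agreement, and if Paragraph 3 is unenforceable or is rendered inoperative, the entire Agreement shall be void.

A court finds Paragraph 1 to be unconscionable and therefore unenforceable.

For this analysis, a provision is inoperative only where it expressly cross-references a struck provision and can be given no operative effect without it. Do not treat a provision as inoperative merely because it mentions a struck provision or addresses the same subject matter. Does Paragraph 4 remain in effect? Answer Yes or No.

Paragraph 1 is struck. Paragraph 3 operates only by reference to Paragraph 1, so it falls with Paragraph 1. Paragraph 8 has no operative effect of its own apart from Paragraph 1 and is therefore inoperative. Paragraph 5 merely fixes the acknowledgement condition for Paragraph 3; with Paragraph 3 gone it has nothing to operate on and falls away. Paragraph 6 operates only by reference to Paragraph 5, so it falls with Paragraph 5. Paragraph 9 makes Paragraph 3 an essential term, and Paragraph 3 has been rendered inoperative by the cascade; under Paragraph 9, the entire Agreement is therefore void. No provision of the Agreement survives. Paragraph 4 is among the inoperative provisions, so the answer is no.

No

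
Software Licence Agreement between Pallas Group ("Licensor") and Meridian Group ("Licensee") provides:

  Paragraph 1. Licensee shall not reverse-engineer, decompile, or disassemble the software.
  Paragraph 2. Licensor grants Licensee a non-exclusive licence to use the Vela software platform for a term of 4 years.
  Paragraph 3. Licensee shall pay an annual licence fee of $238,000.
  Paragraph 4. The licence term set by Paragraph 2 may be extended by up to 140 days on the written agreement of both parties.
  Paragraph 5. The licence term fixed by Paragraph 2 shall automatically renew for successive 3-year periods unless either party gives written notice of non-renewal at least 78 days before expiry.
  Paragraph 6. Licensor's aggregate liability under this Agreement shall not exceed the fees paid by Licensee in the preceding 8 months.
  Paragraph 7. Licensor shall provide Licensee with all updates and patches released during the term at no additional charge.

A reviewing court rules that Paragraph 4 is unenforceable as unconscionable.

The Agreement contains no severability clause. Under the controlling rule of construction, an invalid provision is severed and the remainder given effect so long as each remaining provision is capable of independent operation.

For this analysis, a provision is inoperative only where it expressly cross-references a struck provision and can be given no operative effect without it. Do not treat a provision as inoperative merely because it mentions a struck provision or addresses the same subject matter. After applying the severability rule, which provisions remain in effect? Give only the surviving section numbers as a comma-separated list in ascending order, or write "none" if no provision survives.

Paragraph 4 is struck. Nothing else in the Agreement is defined by reference to Paragraph 4. Under the stated default rule, only provisions that cannot operate independently fall away; the rest are enforced. Paragraph 1, Paragraph 2, Paragraph 3, Paragraph 5, Paragraph 6, and Paragraph 7 remain in effect.

1, 2, 3, 5, 6, 7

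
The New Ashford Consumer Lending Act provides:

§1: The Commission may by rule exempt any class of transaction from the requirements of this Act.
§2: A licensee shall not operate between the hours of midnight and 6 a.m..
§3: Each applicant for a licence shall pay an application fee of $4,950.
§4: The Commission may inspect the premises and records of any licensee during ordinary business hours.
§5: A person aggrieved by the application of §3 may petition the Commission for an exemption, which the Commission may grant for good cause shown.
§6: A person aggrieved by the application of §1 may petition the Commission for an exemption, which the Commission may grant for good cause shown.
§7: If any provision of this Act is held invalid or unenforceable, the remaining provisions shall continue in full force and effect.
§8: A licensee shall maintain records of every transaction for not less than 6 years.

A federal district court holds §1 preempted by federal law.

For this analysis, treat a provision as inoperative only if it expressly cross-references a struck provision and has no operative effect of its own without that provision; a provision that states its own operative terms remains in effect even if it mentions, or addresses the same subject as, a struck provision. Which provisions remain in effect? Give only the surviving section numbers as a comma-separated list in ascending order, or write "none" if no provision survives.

§1 is struck. The only function of §6 is the exemption procedure for §1, so it cannot stand once §1 is removed. §7 is a severability clause and preserves every provision that can still be given independent effect. That leaves §2, §3, §4, §5, §7, and §8 in effect.

2, 3, 4, 5, 7, 8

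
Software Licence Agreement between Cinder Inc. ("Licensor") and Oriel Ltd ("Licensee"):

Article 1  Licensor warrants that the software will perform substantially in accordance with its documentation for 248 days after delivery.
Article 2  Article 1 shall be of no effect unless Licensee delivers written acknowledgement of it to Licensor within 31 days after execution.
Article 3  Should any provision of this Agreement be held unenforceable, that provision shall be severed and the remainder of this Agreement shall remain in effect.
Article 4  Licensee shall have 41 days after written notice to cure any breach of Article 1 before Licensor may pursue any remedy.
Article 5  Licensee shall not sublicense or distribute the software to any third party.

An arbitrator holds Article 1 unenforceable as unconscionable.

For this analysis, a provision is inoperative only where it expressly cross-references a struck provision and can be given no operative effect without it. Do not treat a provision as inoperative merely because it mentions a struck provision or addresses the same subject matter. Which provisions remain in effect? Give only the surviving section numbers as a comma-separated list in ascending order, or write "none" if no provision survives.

Article 1 is struck. Article 2 merely fixes the acknowledgement condition for Article 1; with Article 1 gone it has nothing to operate on and falls away. The only function of Article 4 is the cure period for breach of Article 1, so it cannot stand once Article 1 is removed. Under the severability clause in Article 3, the remaining provisions continue in force. Article 3 and Article 5 remain in effect.

3, 5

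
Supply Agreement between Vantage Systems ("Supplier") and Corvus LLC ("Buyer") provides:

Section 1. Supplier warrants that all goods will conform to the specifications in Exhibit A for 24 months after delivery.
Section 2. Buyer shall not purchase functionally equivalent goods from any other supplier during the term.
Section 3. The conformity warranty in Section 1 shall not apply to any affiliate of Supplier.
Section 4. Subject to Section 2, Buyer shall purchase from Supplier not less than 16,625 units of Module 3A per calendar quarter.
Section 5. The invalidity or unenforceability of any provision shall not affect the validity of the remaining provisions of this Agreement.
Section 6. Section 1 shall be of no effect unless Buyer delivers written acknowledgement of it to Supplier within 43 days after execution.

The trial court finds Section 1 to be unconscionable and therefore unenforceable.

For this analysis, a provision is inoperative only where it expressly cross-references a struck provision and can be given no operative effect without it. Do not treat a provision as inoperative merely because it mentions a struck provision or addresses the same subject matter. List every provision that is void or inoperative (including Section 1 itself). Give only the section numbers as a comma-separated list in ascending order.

1, 3, 6

Section 1 is struck. Section 3 does nothing except set the carve-out from the conformity warranty by reference to Section 1; with Section 1 gone it has no independent effect and is inoperative. Section 6 has no operative effect of its own apart from Section 1 and is therefore inoperative. Under the severability clause in Section 5, the remaining provisions continue in force. The provisions still in force are Section 2, Section 4, and Section 5.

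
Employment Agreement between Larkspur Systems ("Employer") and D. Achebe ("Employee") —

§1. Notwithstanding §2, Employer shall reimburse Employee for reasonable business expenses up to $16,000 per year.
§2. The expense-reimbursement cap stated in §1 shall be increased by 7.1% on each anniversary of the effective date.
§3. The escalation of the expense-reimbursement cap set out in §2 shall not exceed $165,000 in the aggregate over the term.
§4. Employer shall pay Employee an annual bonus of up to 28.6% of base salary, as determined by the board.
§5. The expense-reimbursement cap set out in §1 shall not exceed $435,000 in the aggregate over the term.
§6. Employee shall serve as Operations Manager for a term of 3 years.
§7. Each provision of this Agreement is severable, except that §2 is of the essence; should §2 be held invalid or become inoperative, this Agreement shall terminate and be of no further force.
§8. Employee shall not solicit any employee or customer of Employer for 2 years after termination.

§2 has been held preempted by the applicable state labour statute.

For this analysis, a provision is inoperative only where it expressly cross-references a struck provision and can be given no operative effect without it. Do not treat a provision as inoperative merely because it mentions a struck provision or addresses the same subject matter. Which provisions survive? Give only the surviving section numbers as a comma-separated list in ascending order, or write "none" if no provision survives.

none

§2 is struck. §3 has no operative effect of its own apart from §2 and is therefore inoperative. §7 makes §2 an essential term, and §2 is the provision held invalid; under §7, the entire Agreement is therefore void. No provision of the Agreement survives.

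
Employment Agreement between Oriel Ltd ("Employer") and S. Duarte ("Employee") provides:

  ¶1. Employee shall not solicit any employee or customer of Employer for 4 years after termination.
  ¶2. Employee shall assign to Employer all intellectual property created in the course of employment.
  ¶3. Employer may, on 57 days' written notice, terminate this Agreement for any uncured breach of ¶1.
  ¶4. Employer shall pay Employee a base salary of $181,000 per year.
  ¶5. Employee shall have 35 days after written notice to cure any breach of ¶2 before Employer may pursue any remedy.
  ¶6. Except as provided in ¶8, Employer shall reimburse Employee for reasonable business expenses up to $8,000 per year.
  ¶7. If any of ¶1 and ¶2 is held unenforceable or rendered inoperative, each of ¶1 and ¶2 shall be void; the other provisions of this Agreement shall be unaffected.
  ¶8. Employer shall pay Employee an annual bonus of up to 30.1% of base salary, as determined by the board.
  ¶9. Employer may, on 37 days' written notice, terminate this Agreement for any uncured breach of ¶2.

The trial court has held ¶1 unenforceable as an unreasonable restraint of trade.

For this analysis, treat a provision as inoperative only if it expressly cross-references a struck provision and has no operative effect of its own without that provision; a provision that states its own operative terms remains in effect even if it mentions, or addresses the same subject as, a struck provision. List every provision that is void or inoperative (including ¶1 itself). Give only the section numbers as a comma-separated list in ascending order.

¶1 is struck. The only function of ¶3 is the termination right for breach of ¶1, so it cannot stand once ¶1 is removed. ¶7 declares ¶1 and ¶2 mutually dependent; since one of them has fallen, all of them are of no effect. That brings down ¶2 as well. ¶5 and ¶9 in turn depend solely on a provision now struck and likewise fall. The remainder continues in force under ¶7. That leaves ¶4, ¶6, ¶7, and ¶8 in effect.

1, 2, 3, 5, 9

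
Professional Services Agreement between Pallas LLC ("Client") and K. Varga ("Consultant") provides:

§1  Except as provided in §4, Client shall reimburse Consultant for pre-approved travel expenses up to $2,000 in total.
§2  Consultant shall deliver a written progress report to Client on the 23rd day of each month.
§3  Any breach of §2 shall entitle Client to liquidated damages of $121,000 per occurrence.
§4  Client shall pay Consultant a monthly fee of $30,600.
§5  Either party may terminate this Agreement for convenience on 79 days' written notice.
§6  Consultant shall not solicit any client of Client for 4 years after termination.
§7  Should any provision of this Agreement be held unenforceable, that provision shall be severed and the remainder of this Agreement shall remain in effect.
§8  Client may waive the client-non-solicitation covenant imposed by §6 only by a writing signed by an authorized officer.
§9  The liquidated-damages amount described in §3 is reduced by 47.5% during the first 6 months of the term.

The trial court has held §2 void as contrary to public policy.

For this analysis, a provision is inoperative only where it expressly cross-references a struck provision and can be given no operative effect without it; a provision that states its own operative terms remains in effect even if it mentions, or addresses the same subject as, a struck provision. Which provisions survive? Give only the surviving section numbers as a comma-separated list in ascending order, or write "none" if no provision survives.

§2 is struck. The whole of §3 is the liquidated-damages amount, defined by reference to §2, so §3 cannot stand once §2 is removed. §9 operates only by reference to §3, so it falls with §3. Under the severability clause in §7, the remaining provisions continue in force. The provisions still in force are §1, §4, §5, §6, §7, and §8.

1, 4, 5, 6, 7, 8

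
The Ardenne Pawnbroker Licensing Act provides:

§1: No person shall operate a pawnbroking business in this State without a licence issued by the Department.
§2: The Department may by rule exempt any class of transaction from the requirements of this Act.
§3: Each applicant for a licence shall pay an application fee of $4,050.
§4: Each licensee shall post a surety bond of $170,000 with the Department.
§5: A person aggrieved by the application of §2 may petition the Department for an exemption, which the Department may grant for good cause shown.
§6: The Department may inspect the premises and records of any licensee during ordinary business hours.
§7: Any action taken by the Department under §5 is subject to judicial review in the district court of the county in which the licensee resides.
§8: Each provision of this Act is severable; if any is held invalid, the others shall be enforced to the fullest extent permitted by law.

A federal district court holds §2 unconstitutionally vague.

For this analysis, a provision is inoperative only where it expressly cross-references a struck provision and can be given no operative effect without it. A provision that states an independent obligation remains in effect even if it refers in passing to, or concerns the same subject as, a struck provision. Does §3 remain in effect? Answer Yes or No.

Yes

§2 is struck. §5 merely fixes the exemption procedure for §2; with §2 gone it has nothing to operate on and falls away. The only function of §7 is the judicial-review right for §5, so it cannot stand once §5 is removed. Under the severability clause in §8, the remaining provisions continue in force. §1, §3, §4, §6, and §8 remain in effect. §3 is among the surviving provisions, so the answer is yes.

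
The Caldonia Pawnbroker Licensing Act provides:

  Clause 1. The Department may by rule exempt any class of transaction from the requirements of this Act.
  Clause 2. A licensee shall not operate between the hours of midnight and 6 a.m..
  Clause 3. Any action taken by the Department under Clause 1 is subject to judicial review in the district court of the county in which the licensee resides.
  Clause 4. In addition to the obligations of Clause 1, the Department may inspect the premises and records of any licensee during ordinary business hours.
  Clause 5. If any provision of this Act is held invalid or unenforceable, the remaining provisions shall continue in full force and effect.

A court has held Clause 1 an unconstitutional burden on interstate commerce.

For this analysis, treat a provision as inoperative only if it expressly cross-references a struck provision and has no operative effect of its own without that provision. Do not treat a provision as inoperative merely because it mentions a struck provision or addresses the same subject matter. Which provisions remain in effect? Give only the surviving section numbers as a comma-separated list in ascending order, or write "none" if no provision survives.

2, 4, 5

Clause 1 is struck. The only function of Clause 3 is the judicial-review right for Clause 1, so it cannot stand once Clause 1 is removed. Clause 4 mentions Clause 1 but its own obligation stands independently of Clause 1, so Clause 4 is not affected. Under the severability clause in Clause 5, the remaining provisions continue in force. The provisions still in force are Clause 2, Clause 4, and Clause 5.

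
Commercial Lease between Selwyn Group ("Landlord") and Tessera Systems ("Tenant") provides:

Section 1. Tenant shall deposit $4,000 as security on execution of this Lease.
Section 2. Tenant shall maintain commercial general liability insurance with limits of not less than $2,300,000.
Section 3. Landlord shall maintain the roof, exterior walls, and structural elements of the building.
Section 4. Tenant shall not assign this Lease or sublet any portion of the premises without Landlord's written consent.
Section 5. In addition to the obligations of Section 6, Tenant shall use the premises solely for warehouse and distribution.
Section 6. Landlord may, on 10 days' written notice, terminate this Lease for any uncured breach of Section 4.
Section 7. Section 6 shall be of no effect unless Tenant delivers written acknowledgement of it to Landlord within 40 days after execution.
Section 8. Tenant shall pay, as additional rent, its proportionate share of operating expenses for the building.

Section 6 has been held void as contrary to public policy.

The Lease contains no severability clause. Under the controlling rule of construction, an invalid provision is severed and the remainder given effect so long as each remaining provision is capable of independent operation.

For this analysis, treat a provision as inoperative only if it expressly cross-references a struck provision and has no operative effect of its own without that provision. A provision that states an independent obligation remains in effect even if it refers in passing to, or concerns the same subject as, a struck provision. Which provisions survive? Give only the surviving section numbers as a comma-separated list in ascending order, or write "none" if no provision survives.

1, 2, 3, 4, 5, 8

Section 6 is struck. Section 7 operates only by reference to Section 6, so it falls with Section 6. Although Section 5 refers to Section 6, its operative terms do not depend on Section 6, so it remains in effect. Under the stated default rule, only provisions that cannot operate independently fall away; the rest are enforced. Section 1, Section 2, Section 3, Section 4, Section 5, and Section 8 remain in effect.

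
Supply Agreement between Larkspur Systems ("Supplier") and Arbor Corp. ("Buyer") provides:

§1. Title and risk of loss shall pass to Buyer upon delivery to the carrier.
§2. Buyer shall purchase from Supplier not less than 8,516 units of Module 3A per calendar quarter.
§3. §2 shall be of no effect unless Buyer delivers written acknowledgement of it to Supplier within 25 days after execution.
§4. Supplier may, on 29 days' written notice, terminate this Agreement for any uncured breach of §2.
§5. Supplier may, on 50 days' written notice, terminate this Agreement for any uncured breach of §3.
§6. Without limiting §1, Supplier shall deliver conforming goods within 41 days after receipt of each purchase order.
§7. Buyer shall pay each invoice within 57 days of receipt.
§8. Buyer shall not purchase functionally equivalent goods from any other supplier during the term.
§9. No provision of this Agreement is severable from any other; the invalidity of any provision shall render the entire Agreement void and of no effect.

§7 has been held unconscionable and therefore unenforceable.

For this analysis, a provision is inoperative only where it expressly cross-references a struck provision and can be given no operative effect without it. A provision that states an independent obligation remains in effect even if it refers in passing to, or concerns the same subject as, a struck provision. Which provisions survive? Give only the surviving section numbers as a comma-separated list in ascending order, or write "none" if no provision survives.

none

§7 is struck. Nothing else in the Agreement is defined by reference to §7. §9 provides that the Agreement is not severable, so the invalidity of any one provision voids the entire Agreement. No provision of the Agreement survives.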